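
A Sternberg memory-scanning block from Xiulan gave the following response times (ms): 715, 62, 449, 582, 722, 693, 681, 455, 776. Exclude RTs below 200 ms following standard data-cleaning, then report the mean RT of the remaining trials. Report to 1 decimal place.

Excluded: 62
Retained (n=8): Σ = 5073
Mean = 5073/8 = 634.1250

634.1 ms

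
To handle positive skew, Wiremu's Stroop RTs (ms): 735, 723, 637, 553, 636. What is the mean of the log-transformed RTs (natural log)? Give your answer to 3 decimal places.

ln(RT): 6.5999, 6.5834, 6.4568, 6.3154, 6.4552
Σ ln(RT) = 32.4106
Mean = 32.4106/5 = 6.48212

6.482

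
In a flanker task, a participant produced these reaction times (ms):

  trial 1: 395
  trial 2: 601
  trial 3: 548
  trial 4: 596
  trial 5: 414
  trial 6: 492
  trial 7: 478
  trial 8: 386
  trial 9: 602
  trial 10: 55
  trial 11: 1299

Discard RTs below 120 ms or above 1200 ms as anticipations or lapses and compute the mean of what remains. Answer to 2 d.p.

Excluded: 55, 1299
Retained (n=9): Σ = 4512
Mean = 4512/9 = 501.3333

501.33 ms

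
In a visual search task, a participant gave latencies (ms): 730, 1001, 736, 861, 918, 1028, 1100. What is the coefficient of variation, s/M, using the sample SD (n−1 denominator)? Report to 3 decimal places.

n = 7, Σ = 6374, M = 910.5714
Σ(x−M)² = 123443.714; s = √(123443.714/6) = 143.4362
CV = 143.4362 / 910.5714 = 0.15752

0.158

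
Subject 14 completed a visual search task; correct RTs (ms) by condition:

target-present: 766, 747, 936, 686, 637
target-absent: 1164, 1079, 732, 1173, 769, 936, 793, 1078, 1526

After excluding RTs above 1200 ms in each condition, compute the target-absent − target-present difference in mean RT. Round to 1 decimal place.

target-absent: exclude 1526
M(target-present) = 3772/5 = 754.400
M(target-absent) = 7724/8 = 965.500
Difference = 965.500 − 754.400 = 211.100 ms

211.1 ms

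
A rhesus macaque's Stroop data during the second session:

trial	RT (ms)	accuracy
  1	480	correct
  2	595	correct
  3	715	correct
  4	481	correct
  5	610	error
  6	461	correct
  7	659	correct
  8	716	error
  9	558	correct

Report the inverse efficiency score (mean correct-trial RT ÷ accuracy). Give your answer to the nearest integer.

725 ms

Correct trials (n=7): 480, 595, 715, 481, 461, 659, 558
Mean correct RT = 3949/7 = 564.1429 ms
Proportion correct = 7/9
IES = 564.1429 / (7/9) = 725.327 ms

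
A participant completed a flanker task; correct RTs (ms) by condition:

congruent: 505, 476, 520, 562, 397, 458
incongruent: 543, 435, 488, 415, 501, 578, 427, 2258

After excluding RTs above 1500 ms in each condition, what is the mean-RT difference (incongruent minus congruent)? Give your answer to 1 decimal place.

incongruent: exclude 2258
M(congruent) = 2918/6 = 486.333
M(incongruent) = 3387/7 = 483.857
Difference = 483.857 − 486.333 = -2.476 ms

-2.5 ms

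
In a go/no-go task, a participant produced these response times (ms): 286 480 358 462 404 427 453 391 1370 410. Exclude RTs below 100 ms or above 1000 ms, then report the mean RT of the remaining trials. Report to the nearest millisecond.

Excluded: 1370
Retained (n=9): Σ = 3671
Mean = 3671/9 = 407.8889

408 ms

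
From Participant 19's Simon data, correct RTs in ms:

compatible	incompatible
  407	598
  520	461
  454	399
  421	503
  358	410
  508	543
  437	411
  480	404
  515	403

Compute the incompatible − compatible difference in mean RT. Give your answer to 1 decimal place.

3.6 ms

M(compatible) = 4100/9 = 455.556
M(incompatible) = 4132/9 = 459.111
Difference = 459.111 − 455.556 = 3.556 ms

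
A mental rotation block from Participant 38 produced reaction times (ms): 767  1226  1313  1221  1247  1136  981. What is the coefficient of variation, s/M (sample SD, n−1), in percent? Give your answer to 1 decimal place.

16.9%

n = 7, Σ = 7891, M = 1127.2857
Σ(x−M)² = 218629.429; s = √(218629.429/6) = 190.8880
CV = 190.8880 / 1127.2857 = 0.16933 = 16.933%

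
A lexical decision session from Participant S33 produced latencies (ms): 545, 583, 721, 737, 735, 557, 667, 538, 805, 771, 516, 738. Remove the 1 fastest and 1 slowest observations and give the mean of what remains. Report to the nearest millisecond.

659 ms

Sorted: 516, 538, 545, 557, 583, 667, 721, 735, 737, 738, 771, 805
Drop lowest 1 (516) and highest 1 (805)
Remaining (n=10): Σ = 6592, mean = 6592/10 = 659.200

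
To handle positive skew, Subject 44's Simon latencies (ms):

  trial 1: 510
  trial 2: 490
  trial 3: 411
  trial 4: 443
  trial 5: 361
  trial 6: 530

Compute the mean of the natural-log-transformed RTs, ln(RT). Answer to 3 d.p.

6.117

ln(RT): 6.2344, 6.1944, 6.0186, 6.0936, 5.8889, 6.2729
Σ ln(RT) = 36.7027
Mean = 36.7027/6 = 6.11712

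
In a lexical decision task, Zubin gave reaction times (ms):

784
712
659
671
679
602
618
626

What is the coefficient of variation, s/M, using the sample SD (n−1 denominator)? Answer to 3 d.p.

0.088

n = 8, Σ = 5351, M = 668.8750
Σ(x−M)² = 24216.875; s = √(24216.875/7) = 58.8180
CV = 58.8180 / 668.8750 = 0.08794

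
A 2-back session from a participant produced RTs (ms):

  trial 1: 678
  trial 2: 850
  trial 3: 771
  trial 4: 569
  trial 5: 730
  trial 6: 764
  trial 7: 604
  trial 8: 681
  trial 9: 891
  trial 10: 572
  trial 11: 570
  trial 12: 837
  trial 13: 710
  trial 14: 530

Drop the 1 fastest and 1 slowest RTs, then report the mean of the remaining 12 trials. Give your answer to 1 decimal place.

Sorted: 530, 569, 570, 572, 604, 678, 681, 710, 730, 764, 771, 837, 850, 891
Drop lowest 1 (530) and highest 1 (891)
Remaining (n=12): Σ = 8336, mean = 8336/12 = 694.667

694.7 ms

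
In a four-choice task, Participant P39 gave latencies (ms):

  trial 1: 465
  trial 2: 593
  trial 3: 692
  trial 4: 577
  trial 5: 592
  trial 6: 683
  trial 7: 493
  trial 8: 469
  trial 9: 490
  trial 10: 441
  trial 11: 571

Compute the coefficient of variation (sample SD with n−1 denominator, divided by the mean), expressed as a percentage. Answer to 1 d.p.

15.7%

n = 11, Σ = 6066, M = 551.4545
Σ(x−M)² = 75128.727; s = √(75128.727/10) = 86.6768
CV = 86.6768 / 551.4545 = 0.15718 = 15.718%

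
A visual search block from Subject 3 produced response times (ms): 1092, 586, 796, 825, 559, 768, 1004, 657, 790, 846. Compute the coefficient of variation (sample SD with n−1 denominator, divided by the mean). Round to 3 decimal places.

n = 10, Σ = 7923, M = 792.3000
Σ(x−M)² = 254494.100; s = √(254494.100/9) = 168.1580
CV = 168.1580 / 792.3000 = 0.21224

0.212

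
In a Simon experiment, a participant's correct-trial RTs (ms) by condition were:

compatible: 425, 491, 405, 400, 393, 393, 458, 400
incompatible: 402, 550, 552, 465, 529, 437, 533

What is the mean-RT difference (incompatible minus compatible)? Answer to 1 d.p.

74.8 ms

M(compatible) = 3365/8 = 420.625
M(incompatible) = 3468/7 = 495.429
Difference = 495.429 − 420.625 = 74.804 ms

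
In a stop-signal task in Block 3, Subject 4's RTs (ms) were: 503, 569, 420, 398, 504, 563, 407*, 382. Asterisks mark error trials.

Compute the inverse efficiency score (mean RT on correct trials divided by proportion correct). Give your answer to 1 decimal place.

Correct trials (n=7): 503, 569, 420, 398, 504, 563, 382
Mean correct RT = 3339/7 = 477.0000 ms
Proportion correct = 7/8
IES = 477.0000 / (7/8) = 545.143 ms

545.1 ms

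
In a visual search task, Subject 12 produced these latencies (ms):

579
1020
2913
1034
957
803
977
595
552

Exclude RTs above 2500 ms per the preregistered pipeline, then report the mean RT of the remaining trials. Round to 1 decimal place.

814.6 ms

Excluded: 2913
Retained (n=8): Σ = 6517
Mean = 6517/8 = 814.6250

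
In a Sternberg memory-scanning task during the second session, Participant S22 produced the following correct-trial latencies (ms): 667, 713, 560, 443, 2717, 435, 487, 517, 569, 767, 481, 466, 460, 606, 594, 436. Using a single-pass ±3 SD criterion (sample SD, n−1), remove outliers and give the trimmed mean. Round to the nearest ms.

547 ms

n = 16, ΣRT = 10918, M = 682.375
Σ(x−M)² = 4571043.75; s = √(4571043.75/15) = 552.029
Cutoffs: 682.375 ± 3·552.029 → [-973.7, 2338.5]
Outside: 2717 → excluded.
Retained (n=15): Σ = 8201, mean = 8201/15 = 546.733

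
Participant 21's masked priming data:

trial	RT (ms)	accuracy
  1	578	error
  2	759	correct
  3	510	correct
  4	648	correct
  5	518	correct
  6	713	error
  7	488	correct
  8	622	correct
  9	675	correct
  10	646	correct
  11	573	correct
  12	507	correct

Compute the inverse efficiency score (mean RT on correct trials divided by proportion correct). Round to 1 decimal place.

Correct trials (n=10): 759, 510, 648, 518, 488, 622, 675, 646, 573, 507
Mean correct RT = 5946/10 = 594.6000 ms
Proportion correct = 10/12
IES = 594.6000 / (10/12) = 713.520 ms

713.5 ms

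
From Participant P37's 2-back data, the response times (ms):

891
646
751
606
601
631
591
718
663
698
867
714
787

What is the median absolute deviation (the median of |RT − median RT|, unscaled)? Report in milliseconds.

Sorted: 591, 601, 606, 631, 646, 663, 698, 714, 718, 751, 787, 867, 891 → median = 698
|x − 698|: 193, 52, 53, 92, 97, 67, 107, 20, 35, 0, 169, 16, 89
Sorted deviations: 0, 16, 20, 35, 52, 53, 67, 89, 92, 97, 107, 169, 193 → MAD = 67

67 ms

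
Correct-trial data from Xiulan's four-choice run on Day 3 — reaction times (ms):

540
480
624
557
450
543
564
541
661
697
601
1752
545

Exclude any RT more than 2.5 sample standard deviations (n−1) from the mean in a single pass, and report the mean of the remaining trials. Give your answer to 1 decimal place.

n = 13, ΣRT = 8555, M = 658.077
Σ(x−M)² = 1350362.92; s = √(1350362.92/12) = 335.455
Cutoffs: 658.077 ± 2.5·335.455 → [-180.6, 1496.7]
Outside: 1752 → excluded.
Retained (n=12): Σ = 6803, mean = 6803/12 = 566.917

566.9 ms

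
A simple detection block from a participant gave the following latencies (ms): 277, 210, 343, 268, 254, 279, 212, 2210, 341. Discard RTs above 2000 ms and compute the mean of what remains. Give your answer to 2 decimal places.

Excluded: 2210
Retained (n=8): Σ = 2184
Mean = 2184/8 = 273.0000

273.00 ms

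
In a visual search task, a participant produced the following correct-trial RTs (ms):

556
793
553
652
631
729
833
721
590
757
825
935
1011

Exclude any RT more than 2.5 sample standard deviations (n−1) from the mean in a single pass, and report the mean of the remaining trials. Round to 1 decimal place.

n = 13, ΣRT = 9586, M = 737.385
Σ(x−M)² = 241781.08; s = √(241781.08/12) = 141.945
Cutoffs: 737.385 ± 2.5·141.945 → [382.5, 1092.2]
No RTs fall outside the cutoffs; all 13 retained. Mean = 9586/13 = 737.385

737.4 ms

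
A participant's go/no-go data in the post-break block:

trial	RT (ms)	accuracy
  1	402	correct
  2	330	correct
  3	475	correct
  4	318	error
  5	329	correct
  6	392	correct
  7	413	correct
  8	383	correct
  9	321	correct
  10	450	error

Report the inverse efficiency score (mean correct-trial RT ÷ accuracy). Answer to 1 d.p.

Correct trials (n=8): 402, 330, 475, 329, 392, 413, 383, 321
Mean correct RT = 3045/8 = 380.6250 ms
Proportion correct = 8/10
IES = 380.6250 / (8/10) = 475.781 ms

475.8 ms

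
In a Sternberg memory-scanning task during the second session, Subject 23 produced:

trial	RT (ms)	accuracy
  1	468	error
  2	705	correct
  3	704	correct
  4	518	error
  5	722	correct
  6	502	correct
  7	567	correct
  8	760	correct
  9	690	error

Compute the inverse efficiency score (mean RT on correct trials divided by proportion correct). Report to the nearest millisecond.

Correct trials (n=6): 705, 704, 722, 502, 567, 760
Mean correct RT = 3960/6 = 660.0000 ms
Proportion correct = 6/9
IES = 660.0000 / (6/9) = 990.000 ms

990 ms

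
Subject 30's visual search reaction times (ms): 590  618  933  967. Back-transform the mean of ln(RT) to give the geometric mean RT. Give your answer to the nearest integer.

ln(RT): 6.3801, 6.4265, 6.8384, 6.8742
Mean ln(RT) = 26.5192/4 = 6.62980
Geometric mean = exp(6.62980) = 757.33 ms

757 ms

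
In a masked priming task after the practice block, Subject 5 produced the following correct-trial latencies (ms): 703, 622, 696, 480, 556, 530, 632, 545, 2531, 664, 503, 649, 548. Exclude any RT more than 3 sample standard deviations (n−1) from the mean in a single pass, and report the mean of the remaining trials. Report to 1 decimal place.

n = 13, ΣRT = 9659, M = 743.000
Σ(x−M)² = 3527128.00; s = √(3527128.00/12) = 542.151
Cutoffs: 743.000 ± 3·542.151 → [-883.5, 2369.5]
Outside: 2531 → excluded.
Retained (n=12): Σ = 7128, mean = 7128/12 = 594.000

594.0 ms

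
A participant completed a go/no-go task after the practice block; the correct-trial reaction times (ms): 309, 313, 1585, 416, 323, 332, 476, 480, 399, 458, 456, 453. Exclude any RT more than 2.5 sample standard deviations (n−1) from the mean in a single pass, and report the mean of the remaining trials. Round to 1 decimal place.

401.4 ms

n = 12, ΣRT = 6000, M = 500.000
Σ(x−M)² = 1332370.00; s = √(1332370.00/11) = 348.030
Cutoffs: 500.000 ± 2.5·348.030 → [-370.1, 1370.1]
Outside: 1585 → excluded.
Retained (n=11): Σ = 4415, mean = 4415/11 = 401.364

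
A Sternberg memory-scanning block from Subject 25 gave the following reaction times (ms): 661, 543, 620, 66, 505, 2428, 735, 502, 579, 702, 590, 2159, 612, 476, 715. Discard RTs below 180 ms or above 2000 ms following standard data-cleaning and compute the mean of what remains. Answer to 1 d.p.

603.3 ms

Excluded: 66, 2159, 2428
Retained (n=12): Σ = 7240
Mean = 7240/12 = 603.3333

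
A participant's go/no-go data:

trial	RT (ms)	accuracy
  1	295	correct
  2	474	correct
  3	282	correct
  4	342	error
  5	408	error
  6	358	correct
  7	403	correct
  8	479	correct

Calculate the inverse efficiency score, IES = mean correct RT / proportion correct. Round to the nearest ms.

509 ms

Correct trials (n=6): 295, 474, 282, 358, 403, 479
Mean correct RT = 2291/6 = 381.8333 ms
Proportion correct = 6/8
IES = 381.8333 / (6/8) = 509.111 ms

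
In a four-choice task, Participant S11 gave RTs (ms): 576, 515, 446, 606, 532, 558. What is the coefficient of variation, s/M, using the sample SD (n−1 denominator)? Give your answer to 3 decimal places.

0.103

n = 6, Σ = 3233, M = 538.8333
Σ(x−M)² = 15492.833; s = √(15492.833/5) = 55.6648
CV = 55.6648 / 538.8333 = 0.10331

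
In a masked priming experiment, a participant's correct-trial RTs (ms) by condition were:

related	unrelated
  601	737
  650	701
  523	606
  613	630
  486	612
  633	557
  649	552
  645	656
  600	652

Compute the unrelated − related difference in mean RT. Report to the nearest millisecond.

34 ms

M(related) = 5400/9 = 600.000
M(unrelated) = 5703/9 = 633.667
Difference = 633.667 − 600.000 = 33.667 ms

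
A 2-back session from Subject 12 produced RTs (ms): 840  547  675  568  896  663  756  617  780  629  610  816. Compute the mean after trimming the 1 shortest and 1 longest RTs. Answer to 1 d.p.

695.4 ms

Sorted: 547, 568, 610, 617, 629, 663, 675, 756, 780, 816, 840, 896
Drop lowest 1 (547) and highest 1 (896)
Remaining (n=10): Σ = 6954, mean = 6954/10 = 695.400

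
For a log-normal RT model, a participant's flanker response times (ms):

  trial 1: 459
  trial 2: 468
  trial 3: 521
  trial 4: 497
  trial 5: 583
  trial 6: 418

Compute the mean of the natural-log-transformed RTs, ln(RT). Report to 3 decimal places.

6.191

ln(RT): 6.1291, 6.1485, 6.2558, 6.2086, 6.3682, 6.0355
Σ ln(RT) = 37.1455
Mean = 37.1455/6 = 6.19092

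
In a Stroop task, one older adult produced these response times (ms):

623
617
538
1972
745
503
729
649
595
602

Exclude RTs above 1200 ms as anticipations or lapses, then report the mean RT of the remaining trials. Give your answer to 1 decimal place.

Excluded: 1972
Retained (n=9): Σ = 5601
Mean = 5601/9 = 622.3333

622.3 ms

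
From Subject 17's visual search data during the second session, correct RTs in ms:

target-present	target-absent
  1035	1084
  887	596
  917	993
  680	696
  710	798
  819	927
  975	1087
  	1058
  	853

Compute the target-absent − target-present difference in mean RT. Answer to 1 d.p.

M(target-present) = 6023/7 = 860.429
M(target-absent) = 8092/9 = 899.111
Difference = 899.111 − 860.429 = 38.683 ms

38.7 ms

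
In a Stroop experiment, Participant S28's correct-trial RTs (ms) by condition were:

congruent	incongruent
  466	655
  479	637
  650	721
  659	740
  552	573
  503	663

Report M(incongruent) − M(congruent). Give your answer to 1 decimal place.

M(congruent) = 3309/6 = 551.500
M(incongruent) = 3989/6 = 664.833
Difference = 664.833 − 551.500 = 113.333 ms

113.3 ms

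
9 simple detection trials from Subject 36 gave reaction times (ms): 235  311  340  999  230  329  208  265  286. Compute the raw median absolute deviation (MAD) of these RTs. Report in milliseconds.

Sorted: 208, 230, 235, 265, 286, 311, 329, 340, 999 → median = 286
|x − 286|: 51, 25, 54, 713, 56, 43, 78, 21, 0
Sorted deviations: 0, 21, 25, 43, 51, 54, 56, 78, 713 → MAD = 51

51 ms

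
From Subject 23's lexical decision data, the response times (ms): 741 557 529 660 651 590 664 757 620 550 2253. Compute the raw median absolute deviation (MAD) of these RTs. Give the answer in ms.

Sorted: 529, 550, 557, 590, 620, 651, 660, 664, 741, 757, 2253 → median = 651
|x − 651|: 90, 94, 122, 9, 0, 61, 13, 106, 31, 101, 1602
Sorted deviations: 0, 9, 13, 31, 61, 90, 94, 101, 106, 122, 1602 → MAD = 90

90 ms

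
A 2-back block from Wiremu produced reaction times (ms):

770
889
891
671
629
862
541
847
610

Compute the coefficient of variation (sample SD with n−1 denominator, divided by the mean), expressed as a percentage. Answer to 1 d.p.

n = 9, Σ = 6710, M = 745.5556
Σ(x−M)² = 145540.222; s = √(145540.222/8) = 134.8797
CV = 134.8797 / 745.5556 = 0.18091 = 18.091%

18.1%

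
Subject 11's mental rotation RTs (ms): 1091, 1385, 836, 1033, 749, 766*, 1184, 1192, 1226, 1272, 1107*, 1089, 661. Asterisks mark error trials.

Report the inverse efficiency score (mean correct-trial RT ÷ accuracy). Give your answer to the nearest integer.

1259 ms

Correct trials (n=11): 1091, 1385, 836, 1033, 749, 1184, 1192, 1226, 1272, 1089, 661
Mean correct RT = 11718/11 = 1065.2727 ms
Proportion correct = 11/13
IES = 1065.2727 / (11/13) = 1258.959 ms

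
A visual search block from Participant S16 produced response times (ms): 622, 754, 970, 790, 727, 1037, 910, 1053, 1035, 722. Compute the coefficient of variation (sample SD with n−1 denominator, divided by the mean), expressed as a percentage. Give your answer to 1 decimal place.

18.3%

n = 10, Σ = 8620, M = 862.0000
Σ(x−M)² = 223276.000; s = √(223276.000/9) = 157.5070
CV = 157.5070 / 862.0000 = 0.18272 = 18.272%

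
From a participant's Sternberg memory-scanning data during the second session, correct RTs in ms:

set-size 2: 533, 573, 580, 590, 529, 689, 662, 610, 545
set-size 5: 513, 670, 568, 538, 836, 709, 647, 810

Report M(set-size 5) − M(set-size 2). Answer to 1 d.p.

71.3 ms

M(set-size 2) = 5311/9 = 590.111
M(set-size 5) = 5291/8 = 661.375
Difference = 661.375 − 590.111 = 71.264 ms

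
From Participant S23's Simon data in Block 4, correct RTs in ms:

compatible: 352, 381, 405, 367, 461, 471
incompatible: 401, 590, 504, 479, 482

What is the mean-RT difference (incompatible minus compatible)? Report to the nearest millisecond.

85 ms

M(compatible) = 2437/6 = 406.167
M(incompatible) = 2456/5 = 491.200
Difference = 491.200 − 406.167 = 85.033 ms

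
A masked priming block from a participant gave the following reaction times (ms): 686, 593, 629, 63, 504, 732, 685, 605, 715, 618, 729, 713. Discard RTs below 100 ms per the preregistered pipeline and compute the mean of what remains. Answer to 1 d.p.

655.4 ms

Excluded: 63
Retained (n=11): Σ = 7209
Mean = 7209/11 = 655.3636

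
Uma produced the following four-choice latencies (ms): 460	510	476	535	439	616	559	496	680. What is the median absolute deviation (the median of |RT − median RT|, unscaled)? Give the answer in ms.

49 ms

Sorted: 439, 460, 476, 496, 510, 535, 559, 616, 680 → median = 510
|x − 510|: 50, 0, 34, 25, 71, 106, 49, 14, 170
Sorted deviations: 0, 14, 25, 34, 49, 50, 71, 106, 170 → MAD = 49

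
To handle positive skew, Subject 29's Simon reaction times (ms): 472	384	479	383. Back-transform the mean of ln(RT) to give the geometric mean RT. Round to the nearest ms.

427 ms

ln(RT): 6.1570, 5.9506, 6.1717, 5.9480
Mean ln(RT) = 24.2274/4 = 6.05684
Geometric mean = exp(6.05684) = 427.02 ms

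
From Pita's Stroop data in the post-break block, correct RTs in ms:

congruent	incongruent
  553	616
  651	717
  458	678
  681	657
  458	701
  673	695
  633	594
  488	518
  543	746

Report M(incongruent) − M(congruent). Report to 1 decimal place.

M(congruent) = 5138/9 = 570.889
M(incongruent) = 5922/9 = 658.000
Difference = 658.000 − 570.889 = 87.111 ms

87.1 ms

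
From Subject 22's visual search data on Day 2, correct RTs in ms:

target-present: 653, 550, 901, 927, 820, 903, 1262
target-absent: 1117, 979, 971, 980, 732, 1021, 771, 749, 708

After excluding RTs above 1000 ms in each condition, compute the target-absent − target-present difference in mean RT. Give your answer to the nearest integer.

49 ms

target-present: exclude 1262
target-absent: exclude 1117, 1021
M(target-present) = 4754/6 = 792.333
M(target-absent) = 5890/7 = 841.429
Difference = 841.429 − 792.333 = 49.095 ms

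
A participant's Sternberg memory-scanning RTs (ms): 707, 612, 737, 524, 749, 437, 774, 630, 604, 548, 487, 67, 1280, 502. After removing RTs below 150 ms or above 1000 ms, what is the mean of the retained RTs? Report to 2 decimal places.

Excluded: 67, 1280
Retained (n=12): Σ = 7311
Mean = 7311/12 = 609.2500

609.25 ms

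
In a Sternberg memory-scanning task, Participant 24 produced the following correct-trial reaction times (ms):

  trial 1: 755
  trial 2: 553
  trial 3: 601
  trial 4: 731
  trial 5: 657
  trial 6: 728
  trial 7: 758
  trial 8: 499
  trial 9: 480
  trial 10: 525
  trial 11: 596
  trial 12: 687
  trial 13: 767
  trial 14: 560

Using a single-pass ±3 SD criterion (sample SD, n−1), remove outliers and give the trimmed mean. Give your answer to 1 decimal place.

n = 14, ΣRT = 8897, M = 635.500
Σ(x−M)² = 137649.50; s = √(137649.50/13) = 102.900
Cutoffs: 635.500 ± 3·102.900 → [326.8, 944.2]
No RTs fall outside the cutoffs; all 14 retained. Mean = 8897/14 = 635.500

635.5 ms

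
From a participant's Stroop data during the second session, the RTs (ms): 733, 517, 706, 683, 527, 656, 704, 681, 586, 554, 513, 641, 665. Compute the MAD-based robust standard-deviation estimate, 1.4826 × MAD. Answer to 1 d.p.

Sorted: 513, 517, 527, 554, 586, 641, 656, 665, 681, 683, 704, 706, 733 → median = 656
|x − 656| sorted: 0, 9, 15, 25, 27, 48, 50, 70, 77, 102, 129, 139, 143 → MAD = 50
Robust SD ≈ 1.4826 × 50 = 74.130

74.1 ms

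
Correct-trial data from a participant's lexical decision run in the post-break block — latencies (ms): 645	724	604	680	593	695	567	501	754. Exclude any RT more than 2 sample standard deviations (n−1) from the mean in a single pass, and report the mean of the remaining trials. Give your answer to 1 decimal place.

640.3 ms

n = 9, ΣRT = 5763, M = 640.333
Σ(x−M)² = 52856.00; s = √(52856.00/8) = 81.283
Cutoffs: 640.333 ± 2·81.283 → [477.8, 802.9]
No RTs fall outside the cutoffs; all 9 retained. Mean = 5763/9 = 640.333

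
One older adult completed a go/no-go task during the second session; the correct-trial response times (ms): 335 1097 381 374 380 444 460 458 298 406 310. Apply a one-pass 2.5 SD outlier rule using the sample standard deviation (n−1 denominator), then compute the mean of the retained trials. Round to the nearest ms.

n = 11, ΣRT = 4943, M = 449.364
Σ(x−M)² = 492106.55; s = √(492106.55/10) = 221.835
Cutoffs: 449.364 ± 2.5·221.835 → [-105.2, 1004.0]
Outside: 1097 → excluded.
Retained (n=10): Σ = 3846, mean = 3846/10 = 384.600

385 ms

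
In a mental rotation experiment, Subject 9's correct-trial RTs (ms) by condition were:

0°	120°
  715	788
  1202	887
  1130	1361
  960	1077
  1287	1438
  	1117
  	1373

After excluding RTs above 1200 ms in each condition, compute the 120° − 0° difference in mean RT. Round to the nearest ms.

0°: exclude 1202, 1287
120°: exclude 1361, 1438, 1373
M(0°) = 2805/3 = 935.000
M(120°) = 3869/4 = 967.250
Difference = 967.250 − 935.000 = 32.250 ms

32 ms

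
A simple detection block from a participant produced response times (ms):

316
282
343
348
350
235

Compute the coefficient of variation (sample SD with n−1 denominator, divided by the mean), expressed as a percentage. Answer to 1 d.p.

n = 6, Σ = 1874, M = 312.3333
Σ(x−M)² = 10545.333; s = √(10545.333/5) = 45.9246
CV = 45.9246 / 312.3333 = 0.14704 = 14.704%

14.7%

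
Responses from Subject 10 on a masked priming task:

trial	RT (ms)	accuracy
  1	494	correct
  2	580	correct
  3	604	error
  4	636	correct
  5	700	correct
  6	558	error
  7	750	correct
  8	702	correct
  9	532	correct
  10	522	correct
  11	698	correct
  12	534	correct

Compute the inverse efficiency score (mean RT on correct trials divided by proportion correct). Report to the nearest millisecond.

Correct trials (n=10): 494, 580, 636, 700, 750, 702, 532, 522, 698, 534
Mean correct RT = 6148/10 = 614.8000 ms
Proportion correct = 10/12
IES = 614.8000 / (10/12) = 737.760 ms

738 ms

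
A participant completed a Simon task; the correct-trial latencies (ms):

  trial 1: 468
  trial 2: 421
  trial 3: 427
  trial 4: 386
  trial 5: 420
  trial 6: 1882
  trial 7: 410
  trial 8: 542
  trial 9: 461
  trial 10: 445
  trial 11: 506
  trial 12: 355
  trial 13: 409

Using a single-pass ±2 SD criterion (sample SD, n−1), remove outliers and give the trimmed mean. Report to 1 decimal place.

437.5 ms

n = 13, ΣRT = 7132, M = 548.615
Σ(x−M)² = 1954941.08; s = √(1954941.08/12) = 403.623
Cutoffs: 548.615 ± 2·403.623 → [-258.6, 1355.9]
Outside: 1882 → excluded.
Retained (n=12): Σ = 5250, mean = 5250/12 = 437.500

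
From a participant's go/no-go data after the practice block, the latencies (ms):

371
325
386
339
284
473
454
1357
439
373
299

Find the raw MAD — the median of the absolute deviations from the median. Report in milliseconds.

66 ms

Sorted: 284, 299, 325, 339, 371, 373, 386, 439, 454, 473, 1357 → median = 373
|x − 373|: 2, 48, 13, 34, 89, 100, 81, 984, 66, 0, 74
Sorted deviations: 0, 2, 13, 34, 48, 66, 74, 81, 89, 100, 984 → MAD = 66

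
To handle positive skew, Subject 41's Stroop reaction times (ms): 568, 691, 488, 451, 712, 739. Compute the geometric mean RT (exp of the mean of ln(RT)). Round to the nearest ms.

ln(RT): 6.3421, 6.5381, 6.1903, 6.1115, 6.5681, 6.6053
Mean ln(RT) = 38.3554/6 = 6.39257
Geometric mean = exp(6.39257) = 597.39 ms

597 ms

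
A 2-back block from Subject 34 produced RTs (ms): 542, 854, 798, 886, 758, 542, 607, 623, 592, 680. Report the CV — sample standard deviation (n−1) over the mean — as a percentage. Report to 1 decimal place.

18.5%

n = 10, Σ = 6882, M = 688.2000
Σ(x−M)² = 146457.600; s = √(146457.600/9) = 127.5659
CV = 127.5659 / 688.2000 = 0.18536 = 18.536%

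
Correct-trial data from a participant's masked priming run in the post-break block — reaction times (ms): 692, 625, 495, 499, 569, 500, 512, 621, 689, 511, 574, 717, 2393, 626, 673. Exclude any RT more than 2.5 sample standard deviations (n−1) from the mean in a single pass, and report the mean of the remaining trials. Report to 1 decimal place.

593.1 ms

n = 15, ΣRT = 10696, M = 713.067
Σ(x−M)² = 3108760.93; s = √(3108760.93/14) = 471.226
Cutoffs: 713.067 ± 2.5·471.226 → [-465.0, 1891.1]
Outside: 2393 → excluded.
Retained (n=14): Σ = 8303, mean = 8303/14 = 593.071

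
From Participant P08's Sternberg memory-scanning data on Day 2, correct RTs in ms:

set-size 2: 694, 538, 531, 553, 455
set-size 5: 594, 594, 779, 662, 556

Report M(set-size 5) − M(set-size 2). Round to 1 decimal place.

82.8 ms

M(set-size 2) = 2771/5 = 554.200
M(set-size 5) = 3185/5 = 637.000
Difference = 637.000 − 554.200 = 82.800 ms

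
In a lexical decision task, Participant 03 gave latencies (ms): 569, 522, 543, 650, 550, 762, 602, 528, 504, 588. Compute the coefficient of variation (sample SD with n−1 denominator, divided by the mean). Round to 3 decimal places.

0.132

n = 10, Σ = 5818, M = 581.8000
Σ(x−M)² = 52773.600; s = √(52773.600/9) = 76.5750
CV = 76.5750 / 581.8000 = 0.13162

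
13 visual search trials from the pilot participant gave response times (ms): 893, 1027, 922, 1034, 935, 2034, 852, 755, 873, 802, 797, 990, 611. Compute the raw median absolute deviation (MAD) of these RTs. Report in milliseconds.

96 ms

Sorted: 611, 755, 797, 802, 852, 873, 893, 922, 935, 990, 1027, 1034, 2034 → median = 893
|x − 893|: 0, 134, 29, 141, 42, 1141, 41, 138, 20, 91, 96, 97, 282
Sorted deviations: 0, 20, 29, 41, 42, 91, 96, 97, 134, 138, 141, 282, 1141 → MAD = 96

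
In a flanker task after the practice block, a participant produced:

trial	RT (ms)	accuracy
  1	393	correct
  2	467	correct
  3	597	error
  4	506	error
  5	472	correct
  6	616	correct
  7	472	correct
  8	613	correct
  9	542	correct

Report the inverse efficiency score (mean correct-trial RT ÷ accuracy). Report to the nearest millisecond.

657 ms

Correct trials (n=7): 393, 467, 472, 616, 472, 613, 542
Mean correct RT = 3575/7 = 510.7143 ms
Proportion correct = 7/9
IES = 510.7143 / (7/9) = 656.633 ms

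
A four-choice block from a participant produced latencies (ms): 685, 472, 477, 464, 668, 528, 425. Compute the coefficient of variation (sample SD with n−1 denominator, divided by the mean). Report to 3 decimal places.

0.195

n = 7, Σ = 3719, M = 531.2857
Σ(x−M)² = 64615.429; s = √(64615.429/6) = 103.7749
CV = 103.7749 / 531.2857 = 0.19533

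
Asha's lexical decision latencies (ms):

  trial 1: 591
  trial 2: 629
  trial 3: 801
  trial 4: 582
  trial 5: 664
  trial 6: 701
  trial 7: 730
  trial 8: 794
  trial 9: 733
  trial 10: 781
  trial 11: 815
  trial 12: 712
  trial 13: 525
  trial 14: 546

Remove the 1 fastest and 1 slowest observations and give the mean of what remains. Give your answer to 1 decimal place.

688.7 ms

Sorted: 525, 546, 582, 591, 629, 664, 701, 712, 730, 733, 781, 794, 801, 815
Drop lowest 1 (525) and highest 1 (815)
Remaining (n=12): Σ = 8264, mean = 8264/12 = 688.667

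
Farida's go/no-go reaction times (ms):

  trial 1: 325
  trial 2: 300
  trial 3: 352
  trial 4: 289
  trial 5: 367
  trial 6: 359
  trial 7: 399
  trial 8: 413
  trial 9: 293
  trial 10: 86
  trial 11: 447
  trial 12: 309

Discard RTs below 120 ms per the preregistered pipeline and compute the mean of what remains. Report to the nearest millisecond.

Excluded: 86
Retained (n=11): Σ = 3853
Mean = 3853/11 = 350.2727

350 ms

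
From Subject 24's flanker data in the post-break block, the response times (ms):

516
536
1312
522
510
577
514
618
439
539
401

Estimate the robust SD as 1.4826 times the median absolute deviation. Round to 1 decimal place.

25.2 ms

Sorted: 401, 439, 510, 514, 516, 522, 536, 539, 577, 618, 1312 → median = 522
|x − 522| sorted: 0, 6, 8, 12, 14, 17, 55, 83, 96, 121, 790 → MAD = 17
Robust SD ≈ 1.4826 × 17 = 25.204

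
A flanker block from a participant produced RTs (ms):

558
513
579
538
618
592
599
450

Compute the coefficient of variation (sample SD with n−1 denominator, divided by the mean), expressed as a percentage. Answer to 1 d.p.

9.8%

n = 8, Σ = 4447, M = 555.8750
Σ(x−M)² = 20930.875; s = √(20930.875/7) = 54.6820
CV = 54.6820 / 555.8750 = 0.09837 = 9.837%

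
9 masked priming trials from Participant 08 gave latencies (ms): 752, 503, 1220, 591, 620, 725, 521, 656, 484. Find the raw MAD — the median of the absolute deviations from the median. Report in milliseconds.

105 ms

Sorted: 484, 503, 521, 591, 620, 656, 725, 752, 1220 → median = 620
|x − 620|: 132, 117, 600, 29, 0, 105, 99, 36, 136
Sorted deviations: 0, 29, 36, 99, 105, 117, 132, 136, 600 → MAD = 105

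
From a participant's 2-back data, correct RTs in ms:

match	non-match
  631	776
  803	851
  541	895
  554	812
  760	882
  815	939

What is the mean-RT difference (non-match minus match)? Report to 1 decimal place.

175.2 ms

M(match) = 4104/6 = 684.000
M(non-match) = 5155/6 = 859.167
Difference = 859.167 − 684.000 = 175.167 ms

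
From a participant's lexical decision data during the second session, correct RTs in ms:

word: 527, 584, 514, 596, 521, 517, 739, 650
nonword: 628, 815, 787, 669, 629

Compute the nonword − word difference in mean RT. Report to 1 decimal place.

M(word) = 4648/8 = 581.000
M(nonword) = 3528/5 = 705.600
Difference = 705.600 − 581.000 = 124.600 ms

124.6 ms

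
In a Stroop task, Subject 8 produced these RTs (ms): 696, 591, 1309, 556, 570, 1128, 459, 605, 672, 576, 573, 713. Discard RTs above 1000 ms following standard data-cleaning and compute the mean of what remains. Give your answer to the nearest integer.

601 ms

Excluded: 1128, 1309
Retained (n=10): Σ = 6011
Mean = 6011/10 = 601.1000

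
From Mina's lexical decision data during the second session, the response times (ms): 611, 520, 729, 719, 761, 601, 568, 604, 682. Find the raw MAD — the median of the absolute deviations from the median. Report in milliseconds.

Sorted: 520, 568, 601, 604, 611, 682, 719, 729, 761 → median = 611
|x − 611|: 0, 91, 118, 108, 150, 10, 43, 7, 71
Sorted deviations: 0, 7, 10, 43, 71, 91, 108, 118, 150 → MAD = 71

71 ms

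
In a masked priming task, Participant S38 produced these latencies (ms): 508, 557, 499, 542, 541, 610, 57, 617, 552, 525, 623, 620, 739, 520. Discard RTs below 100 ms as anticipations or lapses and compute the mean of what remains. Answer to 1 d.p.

Excluded: 57
Retained (n=13): Σ = 7453
Mean = 7453/13 = 573.3077

573.3 ms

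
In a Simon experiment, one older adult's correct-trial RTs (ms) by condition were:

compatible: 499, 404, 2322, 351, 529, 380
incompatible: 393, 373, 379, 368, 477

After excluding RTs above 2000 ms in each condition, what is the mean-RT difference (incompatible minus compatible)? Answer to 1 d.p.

-34.6 ms

compatible: exclude 2322
M(compatible) = 2163/5 = 432.600
M(incompatible) = 1990/5 = 398.000
Difference = 398.000 − 432.600 = -34.600 ms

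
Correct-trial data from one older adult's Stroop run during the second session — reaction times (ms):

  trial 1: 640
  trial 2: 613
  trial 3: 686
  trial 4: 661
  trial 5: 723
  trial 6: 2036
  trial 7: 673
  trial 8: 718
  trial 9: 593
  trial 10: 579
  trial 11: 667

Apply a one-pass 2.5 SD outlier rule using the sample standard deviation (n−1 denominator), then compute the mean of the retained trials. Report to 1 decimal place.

655.3 ms

n = 11, ΣRT = 8589, M = 780.818
Σ(x−M)² = 1754695.64; s = √(1754695.64/10) = 418.891
Cutoffs: 780.818 ± 2.5·418.891 → [-266.4, 1828.0]
Outside: 2036 → excluded.
Retained (n=10): Σ = 6553, mean = 6553/10 = 655.300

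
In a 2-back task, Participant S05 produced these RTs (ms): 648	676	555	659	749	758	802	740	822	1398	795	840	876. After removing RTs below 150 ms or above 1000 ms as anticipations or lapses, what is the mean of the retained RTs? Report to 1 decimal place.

Excluded: 1398
Retained (n=12): Σ = 8920
Mean = 8920/12 = 743.3333

743.3 ms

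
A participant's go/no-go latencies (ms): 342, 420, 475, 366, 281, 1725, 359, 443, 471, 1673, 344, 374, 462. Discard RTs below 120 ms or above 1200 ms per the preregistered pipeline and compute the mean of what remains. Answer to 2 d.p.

Excluded: 1673, 1725
Retained (n=11): Σ = 4337
Mean = 4337/11 = 394.2727

394.27 ms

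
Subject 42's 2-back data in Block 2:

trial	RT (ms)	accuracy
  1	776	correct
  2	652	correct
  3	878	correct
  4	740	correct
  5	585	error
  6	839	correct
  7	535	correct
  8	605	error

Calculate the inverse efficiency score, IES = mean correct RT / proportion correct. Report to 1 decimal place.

Correct trials (n=6): 776, 652, 878, 740, 839, 535
Mean correct RT = 4420/6 = 736.6667 ms
Proportion correct = 6/8
IES = 736.6667 / (6/8) = 982.222 ms

982.2 ms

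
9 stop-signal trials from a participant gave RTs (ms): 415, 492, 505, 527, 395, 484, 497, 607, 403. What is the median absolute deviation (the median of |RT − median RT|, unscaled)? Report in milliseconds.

35 ms

Sorted: 395, 403, 415, 484, 492, 497, 505, 527, 607 → median = 492
|x − 492|: 77, 0, 13, 35, 97, 8, 5, 115, 89
Sorted deviations: 0, 5, 8, 13, 35, 77, 89, 97, 115 → MAD = 35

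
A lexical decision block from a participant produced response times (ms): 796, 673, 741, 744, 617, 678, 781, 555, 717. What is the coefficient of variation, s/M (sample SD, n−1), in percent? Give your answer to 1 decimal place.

n = 9, Σ = 6302, M = 700.2222
Σ(x−M)² = 48809.556; s = √(48809.556/8) = 78.1101
CV = 78.1101 / 700.2222 = 0.11155 = 11.155%

11.2%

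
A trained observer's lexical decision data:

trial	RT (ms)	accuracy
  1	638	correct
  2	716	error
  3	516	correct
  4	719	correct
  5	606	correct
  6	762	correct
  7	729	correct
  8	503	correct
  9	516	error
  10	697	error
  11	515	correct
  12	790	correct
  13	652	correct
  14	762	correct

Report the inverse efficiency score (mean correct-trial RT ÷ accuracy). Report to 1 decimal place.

832.1 ms

Correct trials (n=11): 638, 516, 719, 606, 762, 729, 503, 515, 790, 652, 762
Mean correct RT = 7192/11 = 653.8182 ms
Proportion correct = 11/14
IES = 653.8182 / (11/14) = 832.132 ms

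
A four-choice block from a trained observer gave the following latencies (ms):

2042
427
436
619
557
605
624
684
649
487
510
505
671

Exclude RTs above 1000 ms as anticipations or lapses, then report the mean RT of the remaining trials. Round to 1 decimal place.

Excluded: 2042
Retained (n=12): Σ = 6774
Mean = 6774/12 = 564.5000

564.5 ms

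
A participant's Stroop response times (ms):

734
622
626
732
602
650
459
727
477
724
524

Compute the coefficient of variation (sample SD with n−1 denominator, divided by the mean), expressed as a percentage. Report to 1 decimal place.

n = 11, Σ = 6877, M = 625.1818
Σ(x−M)² = 104359.636; s = √(104359.636/10) = 102.1566
CV = 102.1566 / 625.1818 = 0.16340 = 16.340%

16.3%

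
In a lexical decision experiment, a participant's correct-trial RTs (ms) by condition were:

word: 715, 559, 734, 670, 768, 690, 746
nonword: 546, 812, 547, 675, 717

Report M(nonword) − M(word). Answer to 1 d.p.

-38.0 ms

M(word) = 4882/7 = 697.429
M(nonword) = 3297/5 = 659.400
Difference = 659.400 − 697.429 = -38.029 ms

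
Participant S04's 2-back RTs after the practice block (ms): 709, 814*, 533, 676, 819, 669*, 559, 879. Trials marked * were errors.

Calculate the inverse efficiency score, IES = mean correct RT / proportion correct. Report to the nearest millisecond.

Correct trials (n=6): 709, 533, 676, 819, 559, 879
Mean correct RT = 4175/6 = 695.8333 ms
Proportion correct = 6/8
IES = 695.8333 / (6/8) = 927.778 ms

928 ms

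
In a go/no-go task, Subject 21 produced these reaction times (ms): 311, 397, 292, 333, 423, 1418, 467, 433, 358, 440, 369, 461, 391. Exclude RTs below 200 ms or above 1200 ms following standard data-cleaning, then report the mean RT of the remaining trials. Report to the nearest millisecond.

390 ms

Excluded: 1418
Retained (n=12): Σ = 4675
Mean = 4675/12 = 389.5833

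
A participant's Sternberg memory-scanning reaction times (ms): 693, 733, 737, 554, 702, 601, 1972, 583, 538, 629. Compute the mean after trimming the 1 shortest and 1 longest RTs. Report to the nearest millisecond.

Sorted: 538, 554, 583, 601, 629, 693, 702, 733, 737, 1972
Drop lowest 1 (538) and highest 1 (1972)
Remaining (n=8): Σ = 5232, mean = 5232/8 = 654.000

654 ms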